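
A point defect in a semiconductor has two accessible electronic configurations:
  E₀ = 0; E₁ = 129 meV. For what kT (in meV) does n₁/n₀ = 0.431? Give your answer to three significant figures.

n₁/n₀ = exp[−(E₁−E₀)/kT] = 0.431.
⇒ (E₁−E₀)/kT = ln(1/0.431) = ln(2.3202) = 0.84165.
kT = 129 meV / 0.84165 = 153 meV.

153 meV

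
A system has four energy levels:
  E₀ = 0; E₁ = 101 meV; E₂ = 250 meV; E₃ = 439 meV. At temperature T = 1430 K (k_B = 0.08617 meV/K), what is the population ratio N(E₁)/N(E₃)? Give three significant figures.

k_BT = 0.08617 × 1430 K = 123.22 meV.
n₁/n₃ = exp[−(E₁−E₃)/kT] = exp(−(-338 meV)/(123.22 meV)) = exp(2.7431) = 15.5.

15.5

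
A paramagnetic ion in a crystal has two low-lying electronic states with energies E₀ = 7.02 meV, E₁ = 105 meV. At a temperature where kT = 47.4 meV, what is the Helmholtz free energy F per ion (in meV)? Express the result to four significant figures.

1.372 meV

Eᵢ/kT = 0.148101, 2.21519.
Z = Σ e^(−Eᵢ/kT) = e^(−0.148101) + e^(−2.21519) = 0.862344 + 0.109133 = 0.971477.
F = −kT ln Z = −47.4 × ln(0.971477) = −47.4 × -0.0289377 = 1.372 meV.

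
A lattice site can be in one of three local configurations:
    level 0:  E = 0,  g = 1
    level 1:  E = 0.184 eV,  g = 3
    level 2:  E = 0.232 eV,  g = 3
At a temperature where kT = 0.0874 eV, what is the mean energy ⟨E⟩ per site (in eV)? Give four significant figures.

0.07371 eV

Eᵢ/kT = 0, 2.10526, 2.65446.
Z = Σ gᵢe^(−Eᵢ/kT) = 1·e^(−0) + 3·e^(−2.10526) + 3·e^(−2.65446) = 1.00000 + 0.365442 + 0.211010 = 1.57645.
⟨E⟩ = Σ Eᵢ gᵢe^(−Eᵢ/kT) / Z = (0·1.00000 + 0.184·0.365442 + 0.232·0.211010) / 1.57645 = 0.07371 eV.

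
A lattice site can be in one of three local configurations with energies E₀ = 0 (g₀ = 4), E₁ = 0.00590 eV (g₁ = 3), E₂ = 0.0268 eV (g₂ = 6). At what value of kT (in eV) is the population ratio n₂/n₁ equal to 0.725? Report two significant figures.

n₂/n₁ = (g₂/g₁) exp[−(E₂−E₁)/kT] = 0.725.
⇒ (E₂−E₁)/kT = ln((6/3)/0.725) = ln(2.759) = 1.015.
kT = 0.02090 eV / 1.015 = 0.021 eV.

0.021 eV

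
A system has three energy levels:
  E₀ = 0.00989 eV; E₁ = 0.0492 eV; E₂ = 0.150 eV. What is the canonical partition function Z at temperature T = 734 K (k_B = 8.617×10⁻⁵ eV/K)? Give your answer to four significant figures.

k_BT = 8.617×10⁻⁵ × 734 K = 0.0632488 eV.
Eᵢ/kT = 0.156367, 0.777880, 2.37159.
Z = Σ e^(−Eᵢ/kT) = e^(−0.156367) + e^(−0.777880) + e^(−2.37159) = 0.855245 + 0.459379 + 0.0933322 = 1.40796.

Z = 1.408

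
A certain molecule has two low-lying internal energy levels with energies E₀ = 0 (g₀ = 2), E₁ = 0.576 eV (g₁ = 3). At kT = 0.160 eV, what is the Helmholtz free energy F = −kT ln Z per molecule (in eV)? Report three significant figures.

-0.117 eV

Eᵢ/kT = 0, 3.6000.
Z = Σ gᵢe^(−Eᵢ/kT) = 2·e^(−0) + 3·e^(−3.6000) = 2.0000 + 0.081971 = 2.0820.
F = −kT ln Z = −0.160 × ln(2.0820) = −0.160 × 0.73333 = -0.117 eV.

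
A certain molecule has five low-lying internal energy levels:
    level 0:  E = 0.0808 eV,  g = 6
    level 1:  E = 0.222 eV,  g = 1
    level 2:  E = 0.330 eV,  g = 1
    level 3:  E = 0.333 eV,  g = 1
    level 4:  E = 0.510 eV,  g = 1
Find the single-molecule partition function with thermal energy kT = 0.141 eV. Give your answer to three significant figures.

Eᵢ/kT = 0.57305, 1.5745, 2.3404, 2.3617, 3.6170.
Z = Σ gᵢe^(−Eᵢ/kT) = 6·e^(−0.57305) + 1·e^(−1.5745) + 1·e^(−2.3404) + 1·e^(−2.3617) + 1·e^(−3.6170) = 3.3828 + 0.20711 + 0.096289 + 0.094260 + 0.026863 = 3.8073.

Z = 3.81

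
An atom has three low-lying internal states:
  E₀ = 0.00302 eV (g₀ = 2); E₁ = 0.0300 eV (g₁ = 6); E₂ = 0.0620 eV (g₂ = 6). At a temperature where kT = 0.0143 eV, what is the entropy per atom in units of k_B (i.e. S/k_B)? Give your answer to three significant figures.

1.80

Eᵢ/kT = 0.21119, 2.0979, 4.3357.
Z = Σ gᵢe^(−Eᵢ/kT) = 2·e^(−0.21119) + 6·e^(−2.0979) + 6·e^(−4.3357) = 1.6192 + 0.73628 + 0.078556 = 2.4340.
⟨E⟩ = Σ EᵢPᵢ = 0.013085 eV.
S/k_B = ln Z + ⟨E⟩/kT = ln(2.4340) + 0.013085/0.0143 = 0.88954 + 0.91503 = 1.80.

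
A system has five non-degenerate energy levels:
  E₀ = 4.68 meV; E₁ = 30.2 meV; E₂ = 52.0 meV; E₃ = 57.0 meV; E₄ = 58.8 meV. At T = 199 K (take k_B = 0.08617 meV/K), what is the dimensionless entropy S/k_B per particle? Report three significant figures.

k_BT = 0.08617 × 199 K = 17.148 meV.
Eᵢ/kT = 0.27292, 1.7611, 3.0324, 3.3240, 3.4290.
Z = Σ e^(−Eᵢ/kT) = e^(−0.27292) + e^(−1.7611) + e^(−3.0324) + e^(−3.3240) + e^(−3.4290) = 0.76115 + 0.17186 + 0.048200 + 0.036009 + 0.032419 = 1.0496.
⟨E⟩ = Σ EᵢPᵢ = 14.498 meV.
S/k_B = ln Z + ⟨E⟩/kT = ln(1.0496) + 14.498/17.148 = 0.048409 + 0.84546 = 0.894.

0.894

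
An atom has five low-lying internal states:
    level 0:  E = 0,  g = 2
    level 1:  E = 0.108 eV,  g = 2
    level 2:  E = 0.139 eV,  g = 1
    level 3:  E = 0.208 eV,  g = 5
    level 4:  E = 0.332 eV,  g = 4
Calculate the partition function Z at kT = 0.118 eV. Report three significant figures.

Eᵢ/kT = 0, 0.91525, 1.1780, 1.7627, 2.8136.
Z = Σ gᵢe^(−Eᵢ/kT) = 2·e^(−0) + 2·e^(−0.91525) + 1·e^(−1.1780) + 5·e^(−1.7627) + 4·e^(−2.8136) = 2.0000 + 0.80083 + 0.30789 + 0.85790 + 0.23995 = 4.2066.

Z = 4.21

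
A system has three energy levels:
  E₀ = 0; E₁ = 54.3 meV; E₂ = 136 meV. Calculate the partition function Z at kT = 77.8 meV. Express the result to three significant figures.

Z = 1.67

Eᵢ/kT = 0, 0.69794, 1.7481.
Z = Σ e^(−Eᵢ/kT) = e^(−0) + e^(−0.69794) + e^(−1.7481) = 1.0000 + 0.49761 + 0.17410 = 1.6717.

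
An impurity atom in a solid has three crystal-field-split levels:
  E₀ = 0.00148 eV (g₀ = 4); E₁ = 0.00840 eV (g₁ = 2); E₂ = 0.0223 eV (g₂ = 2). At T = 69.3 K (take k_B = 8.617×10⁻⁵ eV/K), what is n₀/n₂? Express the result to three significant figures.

k_BT = 8.617×10⁻⁵ × 69.3 K = 0.0059716 eV.
n₀/n₂ = (g₀/g₂) exp[−(E₀−E₂)/kT] = (4/2) × exp(−(-0.02082 eV)/(0.0059716 eV)) = (4/2) × exp(3.4865) = 65.3.

65.3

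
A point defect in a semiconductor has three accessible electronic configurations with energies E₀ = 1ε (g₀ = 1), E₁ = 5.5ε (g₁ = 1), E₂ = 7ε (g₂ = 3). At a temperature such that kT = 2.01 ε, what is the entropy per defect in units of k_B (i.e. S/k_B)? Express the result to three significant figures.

0.779

Eᵢ/kT = 0.49751, 2.7363, 3.4826.
Z = Σ gᵢe^(−Eᵢ/kT) = 1·e^(−0.49751) + 1·e^(−2.7363) + 3·e^(−3.4826) = 0.60804 + 0.064810 + 0.092182 = 0.76503.
⟨E⟩ = Σ EᵢPᵢ = 2.1042 ε.
S/k_B = ln Z + ⟨E⟩/kT = ln(0.76503) + 2.1042/2.01 = -0.26784 + 1.0469 = 0.779.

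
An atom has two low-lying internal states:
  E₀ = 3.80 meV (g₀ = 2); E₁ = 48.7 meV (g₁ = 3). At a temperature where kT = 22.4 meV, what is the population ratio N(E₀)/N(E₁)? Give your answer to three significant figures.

n₀/n₁ = (g₀/g₁) exp[−(E₀−E₁)/kT] = (2/3) × exp(−(-44.90 meV)/(22.4 meV)) = (2/3) × exp(2.0045) = 4.95.

4.95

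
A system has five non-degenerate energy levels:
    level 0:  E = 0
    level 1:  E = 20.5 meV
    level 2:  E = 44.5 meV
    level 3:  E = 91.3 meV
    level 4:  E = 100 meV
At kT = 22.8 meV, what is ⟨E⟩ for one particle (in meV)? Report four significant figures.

11.12 meV

Eᵢ/kT = 0, 0.899123, 1.95175, 4.00439, 4.38596.
Z = Σ e^(−Eᵢ/kT) = e^(−0) + e^(−0.899123) + e^(−1.95175) + e^(−4.00439) + e^(−4.38596) = 1.00000 + 0.406926 + 0.142025 + 0.0182354 + 0.0124509 = 1.57964.
⟨E⟩ = Σ Eᵢ e^(−Eᵢ/kT) / Z = (0·1.00000 + 20.5·0.406926 + 44.5·0.142025 + 91.3·0.0182354 + 100·0.0124509) / 1.57964 = 11.12 meV.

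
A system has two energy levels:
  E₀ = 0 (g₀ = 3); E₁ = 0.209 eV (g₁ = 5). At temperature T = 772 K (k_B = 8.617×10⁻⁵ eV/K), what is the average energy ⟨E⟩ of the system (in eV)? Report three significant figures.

0.0140 eV

k_BT = 8.617×10⁻⁵ × 772 K = 0.066523 eV.
Eᵢ/kT = 0, 3.1418.
Z = Σ gᵢe^(−Eᵢ/kT) = 3·e^(−0) + 5·e^(−3.1418) = 3.0000 + 0.21602 = 3.2160.
⟨E⟩ = Σ Eᵢ gᵢe^(−Eᵢ/kT) / Z = (0·3.0000 + 0.209·0.21602) / 3.2160 = 0.0140 eV.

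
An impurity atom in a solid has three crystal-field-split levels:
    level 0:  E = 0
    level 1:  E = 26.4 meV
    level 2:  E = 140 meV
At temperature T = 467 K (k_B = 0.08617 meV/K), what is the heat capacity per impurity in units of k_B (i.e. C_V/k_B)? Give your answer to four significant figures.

k_BT = 0.08617 × 467 K = 40.2414 meV.
Eᵢ/kT = 0, 0.656041, 3.47900.
Z = Σ e^(−Eᵢ/kT) = e^(−0) + e^(−0.656041) + e^(−3.47900) = 1.00000 + 0.518902 + 0.0308382 = 1.54974.
⟨E⟩ = 11.6254 meV, ⟨E²⟩ = 623.384 meV².
C_V/k_B = (⟨E²⟩ − ⟨E⟩²)/(kT)² = (623.384 − 135.150)/1619.37 = 0.3015.

0.3015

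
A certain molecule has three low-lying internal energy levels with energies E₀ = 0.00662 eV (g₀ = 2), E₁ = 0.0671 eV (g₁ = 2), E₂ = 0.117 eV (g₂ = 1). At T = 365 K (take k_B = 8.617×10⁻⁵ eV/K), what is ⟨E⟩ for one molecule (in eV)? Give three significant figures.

k_BT = 8.617×10⁻⁵ × 365 K = 0.031452 eV.
Eᵢ/kT = 0.21048, 2.1334, 3.7200.
Z = Σ gᵢe^(−Eᵢ/kT) = 2·e^(−0.21048) + 2·e^(−2.1334) + 1·e^(−3.7200) = 1.6204 + 0.23687 + 0.024234 = 1.8815.
⟨E⟩ = Σ Eᵢ gᵢe^(−Eᵢ/kT) / Z = (0.00662·1.6204 + 0.0671·0.23687 + 0.117·0.024234) / 1.8815 = 0.0157 eV.

0.0157 eV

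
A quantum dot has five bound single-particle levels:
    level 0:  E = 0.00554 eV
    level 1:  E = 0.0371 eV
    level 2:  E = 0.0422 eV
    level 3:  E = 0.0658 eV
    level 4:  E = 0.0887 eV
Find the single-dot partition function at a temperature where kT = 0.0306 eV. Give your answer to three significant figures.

Eᵢ/kT = 0.18105, 1.2124, 1.3791, 2.1503, 2.8987.
Z = Σ e^(−Eᵢ/kT) = e^(−0.18105) + e^(−1.2124) + e^(−1.3791) + e^(−2.1503) + e^(−2.8987) = 0.83439 + 0.29748 + 0.25181 + 0.11645 + 0.055095 = 1.5552.

Z = 1.56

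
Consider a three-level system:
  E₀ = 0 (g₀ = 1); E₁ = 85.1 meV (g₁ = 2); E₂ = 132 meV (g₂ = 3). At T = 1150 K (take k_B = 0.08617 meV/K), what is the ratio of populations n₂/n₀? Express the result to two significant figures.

k_BT = 0.08617 × 1150 K = 99.10 meV.
n₂/n₀ = (g₂/g₀) exp[−(E₂−E₀)/kT] = (3/1) × exp(−(132 meV)/(99.10 meV)) = (3/1) × exp(-1.332) = 0.79.

0.79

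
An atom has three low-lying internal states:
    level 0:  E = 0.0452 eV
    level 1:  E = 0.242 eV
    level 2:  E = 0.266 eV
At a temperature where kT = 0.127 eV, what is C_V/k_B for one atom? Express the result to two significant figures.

Eᵢ/kT = 0.3559, 1.906, 2.094.
Z = Σ e^(−Eᵢ/kT) = e^(−0.3559) + e^(−1.906) + e^(−2.094) = 0.7005 + 0.1487 + 0.1232 = 0.9724.
⟨E⟩ = 0.1033 eV, ⟨E²⟩ = 0.01939 eV².
C_V/k_B = (⟨E²⟩ − ⟨E⟩²)/(kT)² = (0.01939 − 0.01067)/0.01613 = 0.54.

0.54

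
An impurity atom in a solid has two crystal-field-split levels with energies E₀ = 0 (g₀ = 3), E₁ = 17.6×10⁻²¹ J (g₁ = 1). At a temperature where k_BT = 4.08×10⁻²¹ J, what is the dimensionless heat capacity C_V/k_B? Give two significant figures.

0.082

Eᵢ/kT = 0, 4.314.
Z = Σ gᵢe^(−Eᵢ/kT) = 3·e^(−0) + 1·e^(−4.314) = 3.000 + 0.01338 = 3.013.
⟨E⟩ = 0.07816, ⟨E²⟩ = 1.376.
C_V/k_B = (⟨E²⟩ − ⟨E⟩²)/(kT)² = (1.376 − 0.006109)/16.65 = 0.082.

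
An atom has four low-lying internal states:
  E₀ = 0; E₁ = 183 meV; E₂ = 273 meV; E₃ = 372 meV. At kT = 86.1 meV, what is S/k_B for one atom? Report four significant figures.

0.5392

Eᵢ/kT = 0, 2.12544, 3.17073, 4.32056.
Z = Σ e^(−Eᵢ/kT) = e^(−0) + e^(−2.12544) + e^(−3.17073) + e^(−4.32056) = 1.00000 + 0.119380 + 0.0419729 + 0.0132924 = 1.17465.
⟨E⟩ = Σ EᵢPᵢ = 32.5628 meV.
S/k_B = ln Z + ⟨E⟩/kT = ln(1.17465) + 32.5628/86.1 = 0.160970 + 0.378197 = 0.5392.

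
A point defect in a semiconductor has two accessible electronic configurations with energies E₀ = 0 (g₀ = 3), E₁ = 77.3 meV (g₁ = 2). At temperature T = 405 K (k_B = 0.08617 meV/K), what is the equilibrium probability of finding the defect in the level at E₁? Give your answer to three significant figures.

0.0678

k_BT = 0.08617 × 405 K = 34.899 meV.
Eᵢ/kT = 0, 2.2150.
Z = Σ gᵢe^(−Eᵢ/kT) = 3·e^(−0) + 2·e^(−2.2150) = 3.0000 + 0.21831 = 3.2183.
P₁ = g₁ e^(−E₁/kT) / Z = 0.21831/3.2183 = 0.0678.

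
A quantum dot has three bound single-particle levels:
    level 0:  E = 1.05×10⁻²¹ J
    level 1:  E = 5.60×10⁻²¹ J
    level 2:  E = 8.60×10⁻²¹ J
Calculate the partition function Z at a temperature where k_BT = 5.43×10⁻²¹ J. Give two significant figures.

Eᵢ/kT = 0.1934, 1.031, 1.584.
Z = Σ e^(−Eᵢ/kT) = e^(−0.1934) + e^(−1.031) + e^(−1.584) = 0.8242 + 0.3567 + 0.2052 = 1.386.

Z = 1.4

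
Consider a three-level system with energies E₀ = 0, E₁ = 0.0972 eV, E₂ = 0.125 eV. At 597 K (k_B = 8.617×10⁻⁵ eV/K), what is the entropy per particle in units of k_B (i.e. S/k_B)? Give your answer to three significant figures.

0.618

k_BT = 8.617×10⁻⁵ × 597 K = 0.051443 eV.
Eᵢ/kT = 0, 1.8895, 2.4299.
Z = Σ e^(−Eᵢ/kT) = e^(−0) + e^(−1.8895) + e^(−2.4299) = 1.0000 + 0.15115 + 0.088046 = 1.2392.
⟨E⟩ = Σ EᵢPᵢ = 0.020737 eV.
S/k_B = ln Z + ⟨E⟩/kT = ln(1.2392) + 0.020737/0.051443 = 0.21447 + 0.40311 = 0.618.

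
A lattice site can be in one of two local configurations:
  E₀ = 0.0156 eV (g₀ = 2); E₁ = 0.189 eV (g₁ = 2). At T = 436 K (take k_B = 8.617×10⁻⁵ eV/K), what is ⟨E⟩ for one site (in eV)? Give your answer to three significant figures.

k_BT = 8.617×10⁻⁵ × 436 K = 0.037570 eV.
Eᵢ/kT = 0.41522, 5.0306.
Z = Σ gᵢe^(−Eᵢ/kT) = 2·e^(−0.41522) + 2·e^(−5.0306) = 1.3204 + 0.013070 = 1.3335.
⟨E⟩ = Σ Eᵢ gᵢe^(−Eᵢ/kT) / Z = (0.0156·1.3204 + 0.189·0.013070) / 1.3335 = 0.0173 eV.

0.0173 eV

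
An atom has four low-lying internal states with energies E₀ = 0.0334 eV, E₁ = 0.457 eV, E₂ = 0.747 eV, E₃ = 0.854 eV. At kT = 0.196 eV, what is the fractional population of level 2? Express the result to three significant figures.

Eᵢ/kT = 0.17041, 2.3316, 3.8112, 4.3571.
Z = Σ e^(−Eᵢ/kT) = e^(−0.17041) + e^(−2.3316) + e^(−3.8112) + e^(−4.3571) = 0.84332 + 0.097140 + 0.022122 + 0.012815 = 0.97540.
P₂ = e^(−E₂/kT) / Z = 0.022122/0.97540 = 0.0227.

0.0227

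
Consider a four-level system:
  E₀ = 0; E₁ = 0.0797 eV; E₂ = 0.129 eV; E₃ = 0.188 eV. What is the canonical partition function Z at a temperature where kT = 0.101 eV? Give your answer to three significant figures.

Z = 1.89

Eᵢ/kT = 0, 0.78911, 1.2772, 1.8614.
Z = Σ e^(−Eᵢ/kT) = e^(−0) + e^(−0.78911) + e^(−1.2772) + e^(−1.8614) = 1.0000 + 0.45425 + 0.27882 + 0.15545 = 1.8885.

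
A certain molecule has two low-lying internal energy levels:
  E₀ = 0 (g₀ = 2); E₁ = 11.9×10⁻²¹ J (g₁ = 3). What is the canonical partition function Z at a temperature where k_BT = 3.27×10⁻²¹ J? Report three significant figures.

Z = 2.08

Eᵢ/kT = 0, 3.6391.
Z = Σ gᵢe^(−Eᵢ/kT) = 2·e^(−0) + 3·e^(−3.6391) = 2.0000 + 0.078828 = 2.0788.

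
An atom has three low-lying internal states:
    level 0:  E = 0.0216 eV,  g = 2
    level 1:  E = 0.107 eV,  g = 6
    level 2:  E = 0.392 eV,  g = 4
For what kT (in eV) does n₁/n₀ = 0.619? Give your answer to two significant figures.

0.054 eV

n₁/n₀ = (g₁/g₀) exp[−(E₁−E₀)/kT] = 0.619.
⇒ (E₁−E₀)/kT = ln((6/2)/0.619) = ln(4.847) = 1.578.
kT = 0.0854 eV / 1.578 = 0.054 eV.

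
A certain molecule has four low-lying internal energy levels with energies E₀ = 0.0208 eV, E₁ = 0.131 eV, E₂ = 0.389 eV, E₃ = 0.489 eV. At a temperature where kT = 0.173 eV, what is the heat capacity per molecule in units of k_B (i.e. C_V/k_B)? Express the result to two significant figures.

0.52

Eᵢ/kT = 0.1202, 0.7572, 2.249, 2.827.
Z = Σ e^(−Eᵢ/kT) = e^(−0.1202) + e^(−0.7572) + e^(−2.249) + e^(−2.827) = 0.8867 + 0.4690 + 0.1055 + 0.05919 = 1.520.
⟨E⟩ = 0.09860 eV, ⟨E²⟩ = 0.02536 eV².
C_V/k_B = (⟨E²⟩ − ⟨E⟩²)/(kT)² = (0.02536 − 0.009722)/0.02993 = 0.52.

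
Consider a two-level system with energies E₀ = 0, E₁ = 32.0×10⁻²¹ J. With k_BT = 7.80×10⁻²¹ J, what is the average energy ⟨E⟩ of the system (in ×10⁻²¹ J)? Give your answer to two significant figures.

Eᵢ/kT = 0, 4.103.
Z = Σ e^(−Eᵢ/kT) = e^(−0) + e^(−4.103) = 1.000 + 0.01652 = 1.017.
⟨E⟩ = Σ Eᵢ e^(−Eᵢ/kT) / Z = (0·1.000 + 32.0·0.01652) / 1.017 = 0.52 ×10⁻²¹ J.

0.52 ×10⁻²¹ J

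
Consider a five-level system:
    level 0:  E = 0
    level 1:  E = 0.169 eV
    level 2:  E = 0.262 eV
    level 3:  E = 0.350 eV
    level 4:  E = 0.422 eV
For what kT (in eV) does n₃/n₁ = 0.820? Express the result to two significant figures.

0.91 eV

n₃/n₁ = exp[−(E₃−E₁)/kT] = 0.820.
⇒ (E₃−E₁)/kT = ln(1/0.820) = ln(1.220) = 0.1989.
kT = 0.181 eV / 0.1989 = 0.91 eV.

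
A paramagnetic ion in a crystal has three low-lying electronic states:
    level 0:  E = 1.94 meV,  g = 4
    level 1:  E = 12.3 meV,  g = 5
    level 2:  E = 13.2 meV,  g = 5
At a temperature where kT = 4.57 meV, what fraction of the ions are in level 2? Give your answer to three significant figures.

Eᵢ/kT = 0.42451, 2.6915, 2.8884.
Z = Σ gᵢe^(−Eᵢ/kT) = 4·e^(−0.42451) + 5·e^(−2.6915) + 5·e^(−2.8884) = 2.6164 + 0.33890 + 0.27833 = 3.2336.
P₂ = g₂ e^(−E₂/kT) / Z = 0.27833/3.2336 = 0.0861.

0.0861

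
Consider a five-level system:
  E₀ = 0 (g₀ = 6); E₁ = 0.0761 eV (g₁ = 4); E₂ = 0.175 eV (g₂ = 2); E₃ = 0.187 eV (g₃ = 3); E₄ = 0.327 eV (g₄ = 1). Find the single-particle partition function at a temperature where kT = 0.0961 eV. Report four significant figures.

Z = 8.598

Eᵢ/kT = 0, 0.791883, 1.82102, 1.94589, 3.40271.
Z = Σ gᵢe^(−Eᵢ/kT) = 6·e^(−0) + 4·e^(−0.791883) + 2·e^(−1.82102) + 3·e^(−1.94589) + 1·e^(−3.40271) = 6.00000 + 1.81196 + 0.323721 + 0.428580 + 0.0332830 = 8.59754.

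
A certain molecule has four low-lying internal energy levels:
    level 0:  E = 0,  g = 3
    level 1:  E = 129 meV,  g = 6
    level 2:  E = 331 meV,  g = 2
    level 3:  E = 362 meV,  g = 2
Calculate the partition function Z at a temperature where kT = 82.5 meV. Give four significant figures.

Z = 4.317

Eᵢ/kT = 0, 1.56364, 4.01212, 4.38788.
Z = Σ gᵢe^(−Eᵢ/kT) = 3·e^(−0) + 6·e^(−1.56364) + 2·e^(−4.01212) + 2·e^(−4.38788) = 3.00000 + 1.25624 + 0.0361900 + 0.0248541 = 4.31728.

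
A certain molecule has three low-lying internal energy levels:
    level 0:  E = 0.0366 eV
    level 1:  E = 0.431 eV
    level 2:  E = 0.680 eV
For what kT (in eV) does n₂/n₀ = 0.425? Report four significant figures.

0.7519 eV

n₂/n₀ = exp[−(E₂−E₀)/kT] = 0.425.
⇒ (E₂−E₀)/kT = ln(1/0.425) = ln(2.35294) = 0.855666.
kT = 0.6434 eV / 0.855666 = 0.7519 eV.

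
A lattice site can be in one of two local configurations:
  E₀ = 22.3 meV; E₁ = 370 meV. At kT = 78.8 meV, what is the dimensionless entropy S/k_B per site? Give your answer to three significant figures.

0.0649

Eᵢ/kT = 0.28299, 4.6954.
Z = Σ e^(−Eᵢ/kT) = e^(−0.28299) + e^(−4.6954) = 0.75353 + 0.0091372 = 0.76267.
⟨E⟩ = Σ EᵢPᵢ = 26.466 meV.
S/k_B = ln Z + ⟨E⟩/kT = ln(0.76267) + 26.466/78.8 = -0.27093 + 0.33586 = 0.0649.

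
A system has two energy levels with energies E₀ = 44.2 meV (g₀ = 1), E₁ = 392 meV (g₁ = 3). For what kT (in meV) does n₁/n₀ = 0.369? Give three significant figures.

166 meV

n₁/n₀ = (g₁/g₀) exp[−(E₁−E₀)/kT] = 0.369.
⇒ (E₁−E₀)/kT = ln((3/1)/0.369) = ln(8.1301) = 2.0956.
kT = 347.8 meV / 2.0956 = 166 meV.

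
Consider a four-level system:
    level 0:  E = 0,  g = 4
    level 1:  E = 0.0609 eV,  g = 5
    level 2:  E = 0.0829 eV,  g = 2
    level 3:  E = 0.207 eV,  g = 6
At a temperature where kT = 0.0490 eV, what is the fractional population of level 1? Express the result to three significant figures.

0.245

Eᵢ/kT = 0, 1.2429, 1.6918, 4.2245.
Z = Σ gᵢe^(−Eᵢ/kT) = 4·e^(−0) + 5·e^(−1.2429) + 2·e^(−1.6918) + 6·e^(−4.2245) = 4.0000 + 1.4427 + 0.36838 + 0.087796 = 5.8989.
P₁ = g₁ e^(−E₁/kT) / Z = 1.4427/5.8989 = 0.245.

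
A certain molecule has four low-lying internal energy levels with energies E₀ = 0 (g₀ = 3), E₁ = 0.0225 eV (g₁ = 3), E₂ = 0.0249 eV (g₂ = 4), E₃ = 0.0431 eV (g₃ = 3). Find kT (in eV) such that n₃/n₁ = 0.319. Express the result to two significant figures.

0.018 eV

n₃/n₁ = (g₃/g₁) exp[−(E₃−E₁)/kT] = 0.319.
⇒ (E₃−E₁)/kT = ln((3/3)/0.319) = ln(3.135) = 1.143.
kT = 0.0206 eV / 1.143 = 0.018 eV.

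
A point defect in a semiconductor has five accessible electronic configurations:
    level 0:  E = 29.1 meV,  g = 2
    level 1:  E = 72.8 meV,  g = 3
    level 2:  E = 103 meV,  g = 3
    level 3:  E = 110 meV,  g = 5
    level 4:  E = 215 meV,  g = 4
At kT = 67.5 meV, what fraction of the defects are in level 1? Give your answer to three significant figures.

Eᵢ/kT = 0.43111, 1.0785, 1.5259, 1.6296, 3.1852.
Z = Σ gᵢe^(−Eᵢ/kT) = 2·e^(−0.43111) + 3·e^(−1.0785) + 3·e^(−1.5259) + 5·e^(−1.6296) + 4·e^(−3.1852) = 1.2996 + 1.0203 + 0.65228 + 0.98004 + 0.16548 = 4.1177.
P₁ = g₁ e^(−E₁/kT) / Z = 1.0203/4.1177 = 0.248.

0.248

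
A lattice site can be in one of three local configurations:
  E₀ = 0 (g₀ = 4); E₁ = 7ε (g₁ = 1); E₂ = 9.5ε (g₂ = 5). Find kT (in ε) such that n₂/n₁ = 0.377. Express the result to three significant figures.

0.967 ε

n₂/n₁ = (g₂/g₁) exp[−(E₂−E₁)/kT] = 0.377.
⇒ (E₂−E₁)/kT = ln((5/1)/0.377) = ln(13.263) = 2.5850.
kT = 2.5ε / 2.5850 = 0.967 ε.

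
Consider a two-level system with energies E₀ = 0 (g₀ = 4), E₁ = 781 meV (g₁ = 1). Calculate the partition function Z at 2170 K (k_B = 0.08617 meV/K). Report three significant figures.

k_BT = 0.08617 × 2170 K = 186.99 meV.
Eᵢ/kT = 0, 4.1767.
Z = Σ gᵢe^(−Eᵢ/kT) = 4·e^(−0) + 1·e^(−4.1767) = 4.0000 + 0.015349 = 4.0153.

Z = 4.02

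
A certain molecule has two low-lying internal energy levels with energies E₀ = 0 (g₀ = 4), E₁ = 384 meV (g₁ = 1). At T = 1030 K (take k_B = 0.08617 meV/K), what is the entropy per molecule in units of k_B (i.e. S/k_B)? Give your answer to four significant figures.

1.404

k_BT = 0.08617 × 1030 K = 88.7551 meV.
Eᵢ/kT = 0, 4.32651.
Z = Σ gᵢe^(−Eᵢ/kT) = 4·e^(−0) + 1·e^(−4.32651) = 4.00000 + 0.0132136 = 4.01321.
⟨E⟩ = Σ EᵢPᵢ = 1.26433 meV.
S/k_B = ln Z + ⟨E⟩/kT = ln(4.01321) + 1.26433/88.7551 = 1.38959 + 0.0142452 = 1.404.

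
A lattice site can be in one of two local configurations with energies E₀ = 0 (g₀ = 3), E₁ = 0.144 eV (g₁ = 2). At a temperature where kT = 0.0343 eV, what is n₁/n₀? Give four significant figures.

0.01001

n₁/n₀ = (g₁/g₀) exp[−(E₁−E₀)/kT] = (2/3) × exp(−(0.144 eV)/(0.0343 eV)) = (2/3) × exp(-4.19825) = 0.01001.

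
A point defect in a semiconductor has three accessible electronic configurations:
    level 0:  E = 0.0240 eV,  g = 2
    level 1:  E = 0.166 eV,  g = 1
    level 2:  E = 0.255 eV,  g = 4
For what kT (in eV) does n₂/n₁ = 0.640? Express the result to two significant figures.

n₂/n₁ = (g₂/g₁) exp[−(E₂−E₁)/kT] = 0.640.
⇒ (E₂−E₁)/kT = ln((4/1)/0.640) = ln(6.250) = 1.833.
kT = 0.089 eV / 1.833 = 0.049 eV.

0.049 eV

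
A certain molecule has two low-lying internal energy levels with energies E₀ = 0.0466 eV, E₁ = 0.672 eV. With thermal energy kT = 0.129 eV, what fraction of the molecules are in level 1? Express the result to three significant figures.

0.00778

Eᵢ/kT = 0.36124, 5.2093.
Z = Σ e^(−Eᵢ/kT) = e^(−0.36124) + e^(−5.2093) = 0.69681 + 0.0054655 = 0.70228.
P₁ = e^(−E₁/kT) / Z = 0.0054655/0.70228 = 0.00778.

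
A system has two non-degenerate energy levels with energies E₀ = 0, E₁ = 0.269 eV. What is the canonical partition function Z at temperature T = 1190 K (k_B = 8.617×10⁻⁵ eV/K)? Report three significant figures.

Z = 1.07

k_BT = 8.617×10⁻⁵ × 1190 K = 0.10254 eV.
Eᵢ/kT = 0, 2.6234.
Z = Σ e^(−Eᵢ/kT) = e^(−0) + e^(−2.6234) = 1.0000 + 0.072556 = 1.0726.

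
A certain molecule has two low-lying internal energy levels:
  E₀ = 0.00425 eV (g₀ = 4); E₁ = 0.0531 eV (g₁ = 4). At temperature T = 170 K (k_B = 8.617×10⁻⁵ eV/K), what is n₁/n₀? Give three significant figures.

0.0356

k_BT = 8.617×10⁻⁵ × 170 K = 0.014649 eV.
n₁/n₀ = (g₁/g₀) exp[−(E₁−E₀)/kT] = (4/4) × exp(−(0.04885 eV)/(0.014649 eV)) = (4/4) × exp(-3.3347) = 0.0356.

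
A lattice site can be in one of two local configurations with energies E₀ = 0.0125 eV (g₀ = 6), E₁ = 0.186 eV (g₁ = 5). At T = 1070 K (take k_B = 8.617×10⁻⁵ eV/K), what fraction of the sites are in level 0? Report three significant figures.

k_BT = 8.617×10⁻⁵ × 1070 K = 0.092202 eV.
Eᵢ/kT = 0.13557, 2.0173.
Z = Σ gᵢe^(−Eᵢ/kT) = 6·e^(−0.13557) + 5·e^(−2.0173) = 5.2393 + 0.66507 = 5.9044.
P₀ = g₀ e^(−E₀/kT) / Z = 5.2393/5.9044 = 0.887.

0.887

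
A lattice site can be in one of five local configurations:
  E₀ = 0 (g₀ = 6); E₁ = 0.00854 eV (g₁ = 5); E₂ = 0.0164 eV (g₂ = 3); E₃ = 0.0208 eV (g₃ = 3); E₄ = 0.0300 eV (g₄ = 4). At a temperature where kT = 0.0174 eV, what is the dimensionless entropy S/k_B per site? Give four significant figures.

Eᵢ/kT = 0, 0.490805, 0.942529, 1.19540, 1.72414.
Z = Σ gᵢe^(−Eᵢ/kT) = 6·e^(−0) + 5·e^(−0.490805) + 3·e^(−0.942529) + 3·e^(−1.19540) + 4·e^(−1.72414) = 6.00000 + 3.06067 + 1.16892 + 0.907749 + 0.713305 = 11.8506.
⟨E⟩ = Σ EᵢPᵢ = 0.00722231 eV.
S/k_B = ln Z + ⟨E⟩/kT = ln(11.8506) + 0.00722231/0.0174 = 2.47238 + 0.415075 = 2.887.

2.887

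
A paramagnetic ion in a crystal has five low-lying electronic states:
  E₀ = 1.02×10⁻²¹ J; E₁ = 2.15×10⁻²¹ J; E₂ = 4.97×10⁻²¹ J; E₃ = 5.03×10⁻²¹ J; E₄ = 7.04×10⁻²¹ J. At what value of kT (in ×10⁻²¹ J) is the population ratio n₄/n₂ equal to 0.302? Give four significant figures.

n₄/n₂ = exp[−(E₄−E₂)/kT] = 0.302.
⇒ (E₄−E₂)/kT = ln(1/0.302) = ln(3.31126) = 1.19733.
kT = 2.07 ×10⁻²¹ J / 1.19733 = 1.729 ×10⁻²¹ J.

1.729 ×10⁻²¹ J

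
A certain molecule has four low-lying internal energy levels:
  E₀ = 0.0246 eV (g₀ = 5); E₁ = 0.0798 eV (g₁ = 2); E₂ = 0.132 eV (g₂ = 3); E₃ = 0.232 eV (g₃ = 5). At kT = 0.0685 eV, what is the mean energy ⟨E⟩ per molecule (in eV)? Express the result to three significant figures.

0.0493 eV

Eᵢ/kT = 0.35912, 1.1650, 1.9270, 3.3869.
Z = Σ gᵢe^(−Eᵢ/kT) = 5·e^(−0.35912) + 2·e^(−1.1650) + 3·e^(−1.9270) + 5·e^(−3.3869) = 3.4915 + 0.62385 + 0.43675 + 0.16907 = 4.7212.
⟨E⟩ = Σ Eᵢ gᵢe^(−Eᵢ/kT) / Z = (0.0246·3.4915 + 0.0798·0.62385 + 0.132·0.43675 + 0.232·0.16907) / 4.7212 = 0.0493 eV.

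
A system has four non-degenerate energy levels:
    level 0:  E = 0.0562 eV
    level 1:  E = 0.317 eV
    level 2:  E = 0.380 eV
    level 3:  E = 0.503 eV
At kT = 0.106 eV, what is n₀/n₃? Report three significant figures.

n₀/n₃ = exp[−(E₀−E₃)/kT] = exp(−(-0.4468 eV)/(0.106 eV)) = exp(4.2151) = 67.7.

67.7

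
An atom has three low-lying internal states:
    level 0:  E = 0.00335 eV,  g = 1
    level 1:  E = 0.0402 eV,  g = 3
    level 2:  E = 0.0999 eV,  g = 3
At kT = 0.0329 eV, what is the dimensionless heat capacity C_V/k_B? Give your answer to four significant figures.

0.6813

Eᵢ/kT = 0.101824, 1.22188, 3.03647.
Z = Σ gᵢe^(−Eᵢ/kT) = 1·e^(−0.101824) + 3·e^(−1.22188) + 3·e^(−3.03647) = 0.903188 + 0.884027 + 0.144012 = 1.93123.
⟨E⟩ = 0.0274179 eV, ⟨E²⟩ = 0.00148921 eV².
C_V/k_B = (⟨E²⟩ − ⟨E⟩²)/(kT)² = (0.00148921 − 0.000751741)/0.00108241 = 0.6813.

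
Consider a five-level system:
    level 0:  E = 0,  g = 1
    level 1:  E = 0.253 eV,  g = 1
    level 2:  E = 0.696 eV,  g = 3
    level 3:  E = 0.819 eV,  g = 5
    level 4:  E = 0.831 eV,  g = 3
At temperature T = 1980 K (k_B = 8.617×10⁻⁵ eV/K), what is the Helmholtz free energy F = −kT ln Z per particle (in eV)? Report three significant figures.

k_BT = 8.617×10⁻⁵ × 1980 K = 0.17062 eV.
Eᵢ/kT = 0, 1.4828, 4.0792, 4.8001, 4.8705.
Z = Σ gᵢe^(−Eᵢ/kT) = 1·e^(−0) + 1·e^(−1.4828) + 3·e^(−4.0792) + 5·e^(−4.8001) + 3·e^(−4.8705) = 1.0000 + 0.22700 + 0.050763 + 0.041145 + 0.023009 = 1.3419.
F = −kT ln Z = −0.17062 × ln(1.3419) = −0.17062 × 0.29409 = -0.0502 eV.

-0.0502 eV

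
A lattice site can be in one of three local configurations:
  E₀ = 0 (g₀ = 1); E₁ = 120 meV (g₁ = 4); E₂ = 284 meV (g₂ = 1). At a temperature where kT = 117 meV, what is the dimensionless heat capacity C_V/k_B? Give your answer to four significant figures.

Eᵢ/kT = 0, 1.02564, 2.42735.
Z = Σ gᵢe^(−Eᵢ/kT) = 1·e^(−0) + 4·e^(−1.02564) + 1·e^(−2.42735) = 1.00000 + 1.43427 + 0.0882704 = 2.52254.
⟨E⟩ = 78.1677 meV, ⟨E²⟩ = 11009.9 meV².
C_V/k_B = (⟨E²⟩ − ⟨E⟩²)/(kT)² = (11009.9 − 6110.19)/13689.0 = 0.3579.

0.3579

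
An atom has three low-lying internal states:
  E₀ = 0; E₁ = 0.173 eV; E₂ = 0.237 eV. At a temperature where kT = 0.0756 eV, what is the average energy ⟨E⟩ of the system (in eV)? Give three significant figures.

0.0243 eV

Eᵢ/kT = 0, 2.2884, 3.1349.
Z = Σ e^(−Eᵢ/kT) = e^(−0) + e^(−2.2884) + e^(−3.1349) = 1.0000 + 0.10143 + 0.043504 = 1.1449.
⟨E⟩ = Σ Eᵢ e^(−Eᵢ/kT) / Z = (0·1.0000 + 0.173·0.10143 + 0.237·0.043504) / 1.1449 = 0.0243 eV.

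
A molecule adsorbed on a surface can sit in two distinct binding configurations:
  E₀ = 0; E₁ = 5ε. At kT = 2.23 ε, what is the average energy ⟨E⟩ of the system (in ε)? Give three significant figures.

Eᵢ/kT = 0, 2.2422.
Z = Σ e^(−Eᵢ/kT) = e^(−0) + e^(−2.2422) = 1.0000 + 0.10622 = 1.1062.
⟨E⟩ = Σ Eᵢ e^(−Eᵢ/kT) / Z = (0·1.0000 + 5·0.10622) / 1.1062 = 0.480 ε.

0.480 ε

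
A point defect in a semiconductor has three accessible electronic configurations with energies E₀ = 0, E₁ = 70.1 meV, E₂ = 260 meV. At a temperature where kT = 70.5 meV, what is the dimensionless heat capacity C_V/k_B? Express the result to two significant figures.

Eᵢ/kT = 0, 0.9943, 3.688.
Z = Σ e^(−Eᵢ/kT) = e^(−0) + e^(−0.9943) + e^(−3.688) = 1.000 + 0.3700 + 0.02502 = 1.395.
⟨E⟩ = 23.26 meV, ⟨E²⟩ = 2516 meV².
C_V/k_B = (⟨E²⟩ − ⟨E⟩²)/(kT)² = (2516 − 541.0)/4970 = 0.40.

0.40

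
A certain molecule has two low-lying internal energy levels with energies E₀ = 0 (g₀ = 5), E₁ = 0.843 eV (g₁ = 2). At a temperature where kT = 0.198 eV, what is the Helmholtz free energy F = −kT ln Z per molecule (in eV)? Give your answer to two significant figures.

Eᵢ/kT = 0, 4.258.
Z = Σ gᵢe^(−Eᵢ/kT) = 5·e^(−0) + 2·e^(−4.258) = 5.000 + 0.02830 = 5.028.
F = −kT ln Z = −0.198 × ln(5.028) = −0.198 × 1.615 = -0.32 eV.

-0.32 eV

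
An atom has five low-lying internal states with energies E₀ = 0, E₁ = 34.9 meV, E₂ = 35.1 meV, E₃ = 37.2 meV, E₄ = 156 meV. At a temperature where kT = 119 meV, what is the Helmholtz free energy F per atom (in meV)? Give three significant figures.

-149 meV

Eᵢ/kT = 0, 0.29328, 0.29496, 0.31261, 1.3109.
Z = Σ e^(−Eᵢ/kT) = e^(−0) + e^(−0.29328) + e^(−0.29496) + e^(−0.31261) + e^(−1.3109) = 1.0000 + 0.74581 + 0.74456 + 0.73154 + 0.26958 = 3.4915.
F = −kT ln Z = −119 × ln(3.4915) = −119 × 1.2503 = -149 meV.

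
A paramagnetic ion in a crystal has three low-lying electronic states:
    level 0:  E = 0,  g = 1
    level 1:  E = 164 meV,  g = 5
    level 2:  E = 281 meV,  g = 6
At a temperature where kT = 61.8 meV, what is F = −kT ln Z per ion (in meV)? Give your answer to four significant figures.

-21.48 meV

Eᵢ/kT = 0, 2.65372, 4.54693.
Z = Σ gᵢe^(−Eᵢ/kT) = 1·e^(−0) + 5·e^(−2.65372) + 6·e^(−4.54693) = 1.00000 + 0.351944 + 0.0635982 = 1.41554.
F = −kT ln Z = −61.8 × ln(1.41554) = −61.8 × 0.347511 = -21.48 meV.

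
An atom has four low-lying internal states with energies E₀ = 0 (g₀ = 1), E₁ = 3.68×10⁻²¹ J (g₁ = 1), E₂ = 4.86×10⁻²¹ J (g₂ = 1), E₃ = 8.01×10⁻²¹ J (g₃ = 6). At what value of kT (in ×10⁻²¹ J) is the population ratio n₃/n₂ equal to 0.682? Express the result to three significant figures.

n₃/n₂ = (g₃/g₂) exp[−(E₃−E₂)/kT] = 0.682.
⇒ (E₃−E₂)/kT = ln((6/1)/0.682) = ln(8.7977) = 2.1745.
kT = 3.15 ×10⁻²¹ J / 2.1745 = 1.45 ×10⁻²¹ J.

1.45 ×10⁻²¹ J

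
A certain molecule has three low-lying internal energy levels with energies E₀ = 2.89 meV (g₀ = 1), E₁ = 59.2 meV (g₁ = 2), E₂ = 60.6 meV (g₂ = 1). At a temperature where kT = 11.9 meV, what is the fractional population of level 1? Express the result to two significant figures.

Eᵢ/kT = 0.2429, 4.975, 5.092.
Z = Σ gᵢe^(−Eᵢ/kT) = 1·e^(−0.2429) + 2·e^(−4.975) + 1·e^(−5.092) = 0.7843 + 0.01382 + 0.006146 = 0.8043.
P₁ = g₁ e^(−E₁/kT) / Z = 0.01382/0.8043 = 0.017.

0.017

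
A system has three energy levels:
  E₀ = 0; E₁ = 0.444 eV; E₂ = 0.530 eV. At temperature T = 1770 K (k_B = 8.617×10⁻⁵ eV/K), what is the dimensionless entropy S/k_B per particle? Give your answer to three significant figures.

0.327

k_BT = 8.617×10⁻⁵ × 1770 K = 0.15252 eV.
Eᵢ/kT = 0, 2.9111, 3.4750.
Z = Σ e^(−Eᵢ/kT) = e^(−0) + e^(−2.9111) + e^(−3.4750) = 1.0000 + 0.054416 + 0.030962 = 1.0854.
⟨E⟩ = Σ EᵢPᵢ = 0.037378 eV.
S/k_B = ln Z + ⟨E⟩/kT = ln(1.0854) + 0.037378/0.15252 = 0.081949 + 0.24507 = 0.327.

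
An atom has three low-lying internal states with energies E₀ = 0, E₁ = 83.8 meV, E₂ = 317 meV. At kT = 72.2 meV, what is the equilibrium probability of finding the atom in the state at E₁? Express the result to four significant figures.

0.2363

Eᵢ/kT = 0, 1.16066, 4.39058.
Z = Σ e^(−Eᵢ/kT) = e^(−0) + e^(−1.16066) + e^(−4.39058) = 1.00000 + 0.313279 + 0.0123935 = 1.32567.
P₁ = e^(−E₁/kT) / Z = 0.313279/1.32567 = 0.2363.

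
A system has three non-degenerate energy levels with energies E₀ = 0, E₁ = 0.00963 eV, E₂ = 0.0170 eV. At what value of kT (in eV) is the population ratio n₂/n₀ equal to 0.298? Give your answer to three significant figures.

n₂/n₀ = exp[−(E₂−E₀)/kT] = 0.298.
⇒ (E₂−E₀)/kT = ln(1/0.298) = ln(3.3557) = 1.2107.
kT = 0.0170 eV / 1.2107 = 0.0140 eV.

0.0140 eV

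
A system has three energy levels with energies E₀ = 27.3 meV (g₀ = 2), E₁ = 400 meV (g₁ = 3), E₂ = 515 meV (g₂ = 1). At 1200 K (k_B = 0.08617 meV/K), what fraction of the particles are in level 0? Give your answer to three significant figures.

0.957

k_BT = 0.08617 × 1200 K = 103.40 meV.
Eᵢ/kT = 0.26402, 3.8685, 4.9807.
Z = Σ gᵢe^(−Eᵢ/kT) = 2·e^(−0.26402) + 3·e^(−3.8685) + 1·e^(−4.9807) = 1.5359 + 0.062669 + 0.0068693 = 1.6054.
P₀ = g₀ e^(−E₀/kT) / Z = 1.5359/1.6054 = 0.957.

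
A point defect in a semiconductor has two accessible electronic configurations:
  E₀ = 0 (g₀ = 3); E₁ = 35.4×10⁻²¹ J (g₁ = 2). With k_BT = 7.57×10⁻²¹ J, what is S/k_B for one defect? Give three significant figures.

Eᵢ/kT = 0, 4.6764.
Z = Σ gᵢe^(−Eᵢ/kT) = 3·e^(−0) + 2·e^(−4.6764) = 3.0000 + 0.018625 = 3.0186.
⟨E⟩ = Σ EᵢPᵢ = 0.21842 ×10⁻²¹ J.
S/k_B = ln Z + ⟨E⟩/kT = ln(3.0186) + 0.21842/7.57 = 1.1048 + 0.028853 = 1.13.

1.13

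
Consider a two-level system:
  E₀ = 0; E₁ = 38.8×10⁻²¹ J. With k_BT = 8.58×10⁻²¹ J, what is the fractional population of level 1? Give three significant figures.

0.0107

Eᵢ/kT = 0, 4.5221.
Z = Σ e^(−Eᵢ/kT) = e^(−0) + e^(−4.5221) = 1.0000 + 0.010866 = 1.0109.
P₁ = e^(−E₁/kT) / Z = 0.010866/1.0109 = 0.0107.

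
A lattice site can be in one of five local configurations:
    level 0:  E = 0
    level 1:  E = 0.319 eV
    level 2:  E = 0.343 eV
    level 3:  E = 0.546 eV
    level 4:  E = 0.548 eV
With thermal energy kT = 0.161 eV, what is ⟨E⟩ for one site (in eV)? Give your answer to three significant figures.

Eᵢ/kT = 0, 1.9814, 2.1304, 3.3913, 3.4037.
Z = Σ e^(−Eᵢ/kT) = e^(−0) + e^(−1.9814) + e^(−2.1304) + e^(−3.3913) + e^(−3.4037) = 1.0000 + 0.13788 + 0.11879 + 0.033665 + 0.033250 = 1.3236.
⟨E⟩ = Σ Eᵢ e^(−Eᵢ/kT) / Z = (0·1.0000 + 0.319·0.13788 + 0.343·0.11879 + 0.546·0.033665 + 0.548·0.033250) / 1.3236 = 0.0917 eV.

0.0917 eV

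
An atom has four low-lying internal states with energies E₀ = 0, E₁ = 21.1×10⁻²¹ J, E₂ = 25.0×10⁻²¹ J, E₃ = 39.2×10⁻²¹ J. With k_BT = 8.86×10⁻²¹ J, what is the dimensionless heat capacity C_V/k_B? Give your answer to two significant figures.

0.92

Eᵢ/kT = 0, 2.381, 2.822, 4.424.
Z = Σ e^(−Eᵢ/kT) = e^(−0) + e^(−2.381) + e^(−2.822) + e^(−4.424) = 1.000 + 0.09246 + 0.05949 + 0.01199 = 1.164.
⟨E⟩ = 3.358, ⟨E²⟩ = 83.14.
C_V/k_B = (⟨E²⟩ − ⟨E⟩²)/(kT)² = (83.14 − 11.28)/78.50 = 0.92.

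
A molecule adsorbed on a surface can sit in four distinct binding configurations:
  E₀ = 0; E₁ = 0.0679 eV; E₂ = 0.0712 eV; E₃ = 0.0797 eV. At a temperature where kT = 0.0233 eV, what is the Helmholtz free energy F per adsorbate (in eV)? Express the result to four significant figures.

-0.002931 eV

Eᵢ/kT = 0, 2.91416, 3.05579, 3.42060.
Z = Σ e^(−Eᵢ/kT) = e^(−0) + e^(−2.91416) + e^(−3.05579) + e^(−3.42060) = 1.00000 + 0.0542496 + 0.0470855 + 0.0326928 = 1.13403.
F = −kT ln Z = −0.0233 × ln(1.13403) = −0.0233 × 0.125778 = -0.002931 eV.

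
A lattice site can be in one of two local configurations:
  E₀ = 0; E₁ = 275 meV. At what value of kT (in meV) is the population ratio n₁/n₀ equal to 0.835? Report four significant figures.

1525 meV

n₁/n₀ = exp[−(E₁−E₀)/kT] = 0.835.
⇒ (E₁−E₀)/kT = ln(1/0.835) = ln(1.19760) = 0.180320.
kT = 275 meV / 0.180320 = 1525 meV.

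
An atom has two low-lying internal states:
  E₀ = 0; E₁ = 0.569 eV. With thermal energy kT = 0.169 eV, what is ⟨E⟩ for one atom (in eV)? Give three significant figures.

0.0190 eV

Eᵢ/kT = 0, 3.3669.
Z = Σ e^(−Eᵢ/kT) = e^(−0) + e^(−3.3669) = 1.0000 + 0.034496 = 1.0345.
⟨E⟩ = Σ Eᵢ e^(−Eᵢ/kT) / Z = (0·1.0000 + 0.569·0.034496) / 1.0345 = 0.0190 eV.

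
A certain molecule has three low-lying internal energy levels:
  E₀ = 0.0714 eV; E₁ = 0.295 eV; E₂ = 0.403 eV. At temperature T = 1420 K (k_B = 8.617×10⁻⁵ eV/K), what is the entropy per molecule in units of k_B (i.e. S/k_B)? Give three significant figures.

k_BT = 8.617×10⁻⁵ × 1420 K = 0.12236 eV.
Eᵢ/kT = 0.58352, 2.4109, 3.2936.
Z = Σ e^(−Eᵢ/kT) = e^(−0.58352) + e^(−2.4109) + e^(−3.2936) = 0.55793 + 0.089734 + 0.037120 = 0.68478.
⟨E⟩ = Σ EᵢPᵢ = 0.11868 eV.
S/k_B = ln Z + ⟨E⟩/kT = ln(0.68478) + 0.11868/0.12236 = -0.37866 + 0.96992 = 0.591.

0.591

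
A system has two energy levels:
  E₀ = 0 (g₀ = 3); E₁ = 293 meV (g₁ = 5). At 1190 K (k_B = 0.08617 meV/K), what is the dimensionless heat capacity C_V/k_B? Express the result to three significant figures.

k_BT = 0.08617 × 1190 K = 102.54 meV.
Eᵢ/kT = 0, 2.8574.
Z = Σ gᵢe^(−Eᵢ/kT) = 3·e^(−0) + 5·e^(−2.8574) = 3.0000 + 0.28709 = 3.2871.
⟨E⟩ = 25.590 meV, ⟨E²⟩ = 7497.9 meV².
C_V/k_B = (⟨E²⟩ − ⟨E⟩²)/(kT)² = (7497.9 − 654.85)/10514 = 0.651.

0.651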